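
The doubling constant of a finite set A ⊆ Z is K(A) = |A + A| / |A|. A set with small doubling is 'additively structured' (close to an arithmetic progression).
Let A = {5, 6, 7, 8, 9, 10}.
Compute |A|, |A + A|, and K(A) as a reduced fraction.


|A| = 6.
Compute A + A by enumerating all 36 pairs.
A + A = {10, 11, 12, 13, 14, 15, 16, 17, 18, 19, 20}, so |A + A| = 11.
K = |A + A| / |A| = 11/6 (already in lowest terms) ≈ 1.8333.
Reference: AP of size 6 gives K = 11/6 ≈ 1.8333; a fully generic set of size 6 gives K ≈ 3.5000.

|A| = 6, |A + A| = 11, K = 11/6.


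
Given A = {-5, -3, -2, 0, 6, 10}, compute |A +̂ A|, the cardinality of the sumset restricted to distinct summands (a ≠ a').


Restricted sumset: A +̂ A = {a + a' : a ∈ A, a' ∈ A, a ≠ a'}.
Equivalently, take A + A and drop any sum 2a that is achievable ONLY as a + a for a ∈ A (i.e. sums representable only with equal summands).
Enumerate pairs (a, a') with a < a' (symmetric, so each unordered pair gives one sum; this covers all a ≠ a'):
  -5 + -3 = -8
  -5 + -2 = -7
  -5 + 0 = -5
  -5 + 6 = 1
  -5 + 10 = 5
  -3 + -2 = -5
  -3 + 0 = -3
  -3 + 6 = 3
  -3 + 10 = 7
  -2 + 0 = -2
  -2 + 6 = 4
  -2 + 10 = 8
  0 + 6 = 6
  0 + 10 = 10
  6 + 10 = 16
Collected distinct sums: {-8, -7, -5, -3, -2, 1, 3, 4, 5, 6, 7, 8, 10, 16}
|A +̂ A| = 14
(Reference bound: |A +̂ A| ≥ 2|A| - 3 for |A| ≥ 2, with |A| = 6 giving ≥ 9.)

|A +̂ A| = 14


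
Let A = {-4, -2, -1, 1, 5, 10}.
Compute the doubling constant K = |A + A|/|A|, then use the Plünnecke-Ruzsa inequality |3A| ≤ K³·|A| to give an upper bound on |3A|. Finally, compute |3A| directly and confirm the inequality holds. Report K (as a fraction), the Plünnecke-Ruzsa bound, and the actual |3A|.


|A| = 6.
Step 1: Compute A + A by enumerating all 36 pairs.
A + A = {-8, -6, -5, -4, -3, -2, -1, 0, 1, 2, 3, 4, 6, 8, 9, 10, 11, 15, 20}, so |A + A| = 19.
Step 2: Doubling constant K = |A + A|/|A| = 19/6 = 19/6 ≈ 3.1667.
Step 3: Plünnecke-Ruzsa gives |3A| ≤ K³·|A| = (3.1667)³ · 6 ≈ 190.5278.
Step 4: Compute 3A = A + A + A directly by enumerating all triples (a,b,c) ∈ A³; |3A| = 34.
Step 5: Check 34 ≤ 190.5278? Yes ✓.

K = 19/6, Plünnecke-Ruzsa bound K³|A| ≈ 190.5278, |3A| = 34, inequality holds.


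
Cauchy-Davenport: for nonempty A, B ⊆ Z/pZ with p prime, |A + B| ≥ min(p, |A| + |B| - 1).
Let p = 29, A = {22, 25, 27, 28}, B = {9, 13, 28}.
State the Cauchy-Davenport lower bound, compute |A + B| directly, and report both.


Cauchy-Davenport: |A + B| ≥ min(p, |A| + |B| - 1) for A, B nonempty in Z/pZ.
|A| = 4, |B| = 3, p = 29.
CD lower bound = min(29, 4 + 3 - 1) = min(29, 6) = 6.
Compute A + B mod 29 directly:
a = 22: 22+9=2, 22+13=6, 22+28=21
a = 25: 25+9=5, 25+13=9, 25+28=24
a = 27: 27+9=7, 27+13=11, 27+28=26
a = 28: 28+9=8, 28+13=12, 28+28=27
A + B = {2, 5, 6, 7, 8, 9, 11, 12, 21, 24, 26, 27}, so |A + B| = 12.
Verify: 12 ≥ 6? Yes ✓.

CD lower bound = 6, actual |A + B| = 12.


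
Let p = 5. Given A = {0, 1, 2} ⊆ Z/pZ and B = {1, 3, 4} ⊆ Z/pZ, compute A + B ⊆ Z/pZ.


Work in Z/5Z: reduce every sum a + b modulo 5.
Enumerate all 9 pairs:
a = 0: 0+1=1, 0+3=3, 0+4=4
a = 1: 1+1=2, 1+3=4, 1+4=0
a = 2: 2+1=3, 2+3=0, 2+4=1
Distinct residues collected: {0, 1, 2, 3, 4}
|A + B| = 5 (out of 5 total residues).

A + B = {0, 1, 2, 3, 4}


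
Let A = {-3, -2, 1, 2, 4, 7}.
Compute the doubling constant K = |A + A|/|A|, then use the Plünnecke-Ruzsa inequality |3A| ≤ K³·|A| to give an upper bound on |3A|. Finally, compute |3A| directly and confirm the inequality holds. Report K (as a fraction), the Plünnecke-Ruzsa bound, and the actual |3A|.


|A| = 6.
Step 1: Compute A + A by enumerating all 36 pairs.
A + A = {-6, -5, -4, -2, -1, 0, 1, 2, 3, 4, 5, 6, 8, 9, 11, 14}, so |A + A| = 16.
Step 2: Doubling constant K = |A + A|/|A| = 16/6 = 16/6 ≈ 2.6667.
Step 3: Plünnecke-Ruzsa gives |3A| ≤ K³·|A| = (2.6667)³ · 6 ≈ 113.7778.
Step 4: Compute 3A = A + A + A directly by enumerating all triples (a,b,c) ∈ A³; |3A| = 27.
Step 5: Check 27 ≤ 113.7778? Yes ✓.

K = 16/6, Plünnecke-Ruzsa bound K³|A| ≈ 113.7778, |3A| = 27, inequality holds.


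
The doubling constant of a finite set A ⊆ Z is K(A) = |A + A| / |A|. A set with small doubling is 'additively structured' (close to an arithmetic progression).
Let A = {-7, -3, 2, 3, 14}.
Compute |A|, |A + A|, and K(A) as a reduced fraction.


|A| = 5.
Compute A + A by enumerating all 25 pairs.
A + A = {-14, -10, -6, -5, -4, -1, 0, 4, 5, 6, 7, 11, 16, 17, 28}, so |A + A| = 15.
K = |A + A| / |A| = 15/5 = 3/1 ≈ 3.0000.
Reference: AP of size 5 gives K = 9/5 ≈ 1.8000; a fully generic set of size 5 gives K ≈ 3.0000.

|A| = 5, |A + A| = 15, K = 15/5 = 3/1.


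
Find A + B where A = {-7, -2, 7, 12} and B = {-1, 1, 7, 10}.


A + B = {a + b : a ∈ A, b ∈ B}.
Enumerate all |A|·|B| = 4·4 = 16 pairs (a, b) and collect distinct sums.
a = -7: -7+-1=-8, -7+1=-6, -7+7=0, -7+10=3
a = -2: -2+-1=-3, -2+1=-1, -2+7=5, -2+10=8
a = 7: 7+-1=6, 7+1=8, 7+7=14, 7+10=17
a = 12: 12+-1=11, 12+1=13, 12+7=19, 12+10=22
Collecting distinct sums: A + B = {-8, -6, -3, -1, 0, 3, 5, 6, 8, 11, 13, 14, 17, 19, 22}
|A + B| = 15

A + B = {-8, -6, -3, -1, 0, 3, 5, 6, 8, 11, 13, 14, 17, 19, 22}


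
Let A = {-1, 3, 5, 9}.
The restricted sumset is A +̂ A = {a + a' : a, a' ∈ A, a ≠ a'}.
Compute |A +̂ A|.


Restricted sumset: A +̂ A = {a + a' : a ∈ A, a' ∈ A, a ≠ a'}.
Equivalently, take A + A and drop any sum 2a that is achievable ONLY as a + a for a ∈ A (i.e. sums representable only with equal summands).
Enumerate pairs (a, a') with a < a' (symmetric, so each unordered pair gives one sum; this covers all a ≠ a'):
  -1 + 3 = 2
  -1 + 5 = 4
  -1 + 9 = 8
  3 + 5 = 8
  3 + 9 = 12
  5 + 9 = 14
Collected distinct sums: {2, 4, 8, 12, 14}
|A +̂ A| = 5
(Reference bound: |A +̂ A| ≥ 2|A| - 3 for |A| ≥ 2, with |A| = 4 giving ≥ 5.)

|A +̂ A| = 5


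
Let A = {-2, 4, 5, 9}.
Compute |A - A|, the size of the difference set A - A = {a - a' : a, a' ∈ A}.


A - A = {a - a' : a, a' ∈ A}; |A| = 4.
Bounds: 2|A|-1 ≤ |A - A| ≤ |A|² - |A| + 1, i.e. 7 ≤ |A - A| ≤ 13.
Note: 0 ∈ A - A always (from a - a). The set is symmetric: if d ∈ A - A then -d ∈ A - A.
Enumerate nonzero differences d = a - a' with a > a' (then include -d):
Positive differences: {1, 4, 5, 6, 7, 11}
Full difference set: {0} ∪ (positive diffs) ∪ (negative diffs).
|A - A| = 1 + 2·6 = 13 (matches direct enumeration: 13).

|A - A| = 13


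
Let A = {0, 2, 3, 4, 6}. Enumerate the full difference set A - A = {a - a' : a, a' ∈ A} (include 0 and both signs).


A - A = {a - a' : a, a' ∈ A}.
Compute a - a' for each ordered pair (a, a'):
a = 0: 0-0=0, 0-2=-2, 0-3=-3, 0-4=-4, 0-6=-6
a = 2: 2-0=2, 2-2=0, 2-3=-1, 2-4=-2, 2-6=-4
a = 3: 3-0=3, 3-2=1, 3-3=0, 3-4=-1, 3-6=-3
a = 4: 4-0=4, 4-2=2, 4-3=1, 4-4=0, 4-6=-2
a = 6: 6-0=6, 6-2=4, 6-3=3, 6-4=2, 6-6=0
Collecting distinct values (and noting 0 appears from a-a):
A - A = {-6, -4, -3, -2, -1, 0, 1, 2, 3, 4, 6}
|A - A| = 11

A - A = {-6, -4, -3, -2, -1, 0, 1, 2, 3, 4, 6}


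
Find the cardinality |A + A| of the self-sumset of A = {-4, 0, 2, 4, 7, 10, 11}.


A + A = {a + a' : a, a' ∈ A}; |A| = 7.
General bounds: 2|A| - 1 ≤ |A + A| ≤ |A|(|A|+1)/2, i.e. 13 ≤ |A + A| ≤ 28.
Lower bound 2|A|-1 is attained iff A is an arithmetic progression.
Enumerate sums a + a' for a ≤ a' (symmetric, so this suffices):
a = -4: -4+-4=-8, -4+0=-4, -4+2=-2, -4+4=0, -4+7=3, -4+10=6, -4+11=7
a = 0: 0+0=0, 0+2=2, 0+4=4, 0+7=7, 0+10=10, 0+11=11
a = 2: 2+2=4, 2+4=6, 2+7=9, 2+10=12, 2+11=13
a = 4: 4+4=8, 4+7=11, 4+10=14, 4+11=15
a = 7: 7+7=14, 7+10=17, 7+11=18
a = 10: 10+10=20, 10+11=21
a = 11: 11+11=22
Distinct sums: {-8, -4, -2, 0, 2, 3, 4, 6, 7, 8, 9, 10, 11, 12, 13, 14, 15, 17, 18, 20, 21, 22}
|A + A| = 22

|A + A| = 22


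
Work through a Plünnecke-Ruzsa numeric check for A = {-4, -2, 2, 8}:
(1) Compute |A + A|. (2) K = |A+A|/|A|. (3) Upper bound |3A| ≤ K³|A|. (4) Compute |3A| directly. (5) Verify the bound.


|A| = 4.
Step 1: Compute A + A by enumerating all 16 pairs.
A + A = {-8, -6, -4, -2, 0, 4, 6, 10, 16}, so |A + A| = 9.
Step 2: Doubling constant K = |A + A|/|A| = 9/4 = 9/4 ≈ 2.2500.
Step 3: Plünnecke-Ruzsa gives |3A| ≤ K³·|A| = (2.2500)³ · 4 ≈ 45.5625.
Step 4: Compute 3A = A + A + A directly by enumerating all triples (a,b,c) ∈ A³; |3A| = 15.
Step 5: Check 15 ≤ 45.5625? Yes ✓.

K = 9/4, Plünnecke-Ruzsa bound K³|A| ≈ 45.5625, |3A| = 15, inequality holds.


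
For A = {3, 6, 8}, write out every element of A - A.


A - A = {a - a' : a, a' ∈ A}.
Compute a - a' for each ordered pair (a, a'):
a = 3: 3-3=0, 3-6=-3, 3-8=-5
a = 6: 6-3=3, 6-6=0, 6-8=-2
a = 8: 8-3=5, 8-6=2, 8-8=0
Collecting distinct values (and noting 0 appears from a-a):
A - A = {-5, -3, -2, 0, 2, 3, 5}
|A - A| = 7

A - A = {-5, -3, -2, 0, 2, 3, 5}


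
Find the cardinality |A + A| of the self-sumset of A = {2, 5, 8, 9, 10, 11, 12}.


A + A = {a + a' : a, a' ∈ A}; |A| = 7.
General bounds: 2|A| - 1 ≤ |A + A| ≤ |A|(|A|+1)/2, i.e. 13 ≤ |A + A| ≤ 28.
Lower bound 2|A|-1 is attained iff A is an arithmetic progression.
Enumerate sums a + a' for a ≤ a' (symmetric, so this suffices):
a = 2: 2+2=4, 2+5=7, 2+8=10, 2+9=11, 2+10=12, 2+11=13, 2+12=14
a = 5: 5+5=10, 5+8=13, 5+9=14, 5+10=15, 5+11=16, 5+12=17
a = 8: 8+8=16, 8+9=17, 8+10=18, 8+11=19, 8+12=20
a = 9: 9+9=18, 9+10=19, 9+11=20, 9+12=21
a = 10: 10+10=20, 10+11=21, 10+12=22
a = 11: 11+11=22, 11+12=23
a = 12: 12+12=24
Distinct sums: {4, 7, 10, 11, 12, 13, 14, 15, 16, 17, 18, 19, 20, 21, 22, 23, 24}
|A + A| = 17

|A + A| = 17


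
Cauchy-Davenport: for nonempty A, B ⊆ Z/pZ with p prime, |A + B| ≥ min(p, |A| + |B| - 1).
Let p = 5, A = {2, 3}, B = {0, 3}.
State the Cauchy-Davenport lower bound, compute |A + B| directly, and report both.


Cauchy-Davenport: |A + B| ≥ min(p, |A| + |B| - 1) for A, B nonempty in Z/pZ.
|A| = 2, |B| = 2, p = 5.
CD lower bound = min(5, 2 + 2 - 1) = min(5, 3) = 3.
Compute A + B mod 5 directly:
a = 2: 2+0=2, 2+3=0
a = 3: 3+0=3, 3+3=1
A + B = {0, 1, 2, 3}, so |A + B| = 4.
Verify: 4 ≥ 3? Yes ✓.

CD lower bound = 3, actual |A + B| = 4.


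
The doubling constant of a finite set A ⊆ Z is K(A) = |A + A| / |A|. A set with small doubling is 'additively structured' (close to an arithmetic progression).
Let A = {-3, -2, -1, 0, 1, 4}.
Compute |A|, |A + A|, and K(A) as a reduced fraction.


|A| = 6.
Compute A + A by enumerating all 36 pairs.
A + A = {-6, -5, -4, -3, -2, -1, 0, 1, 2, 3, 4, 5, 8}, so |A + A| = 13.
K = |A + A| / |A| = 13/6 (already in lowest terms) ≈ 2.1667.
Reference: AP of size 6 gives K = 11/6 ≈ 1.8333; a fully generic set of size 6 gives K ≈ 3.5000.

|A| = 6, |A + A| = 13, K = 13/6.


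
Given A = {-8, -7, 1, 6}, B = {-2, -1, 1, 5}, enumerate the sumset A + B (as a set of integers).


A + B = {a + b : a ∈ A, b ∈ B}.
Enumerate all |A|·|B| = 4·4 = 16 pairs (a, b) and collect distinct sums.
a = -8: -8+-2=-10, -8+-1=-9, -8+1=-7, -8+5=-3
a = -7: -7+-2=-9, -7+-1=-8, -7+1=-6, -7+5=-2
a = 1: 1+-2=-1, 1+-1=0, 1+1=2, 1+5=6
a = 6: 6+-2=4, 6+-1=5, 6+1=7, 6+5=11
Collecting distinct sums: A + B = {-10, -9, -8, -7, -6, -3, -2, -1, 0, 2, 4, 5, 6, 7, 11}
|A + B| = 15

A + B = {-10, -9, -8, -7, -6, -3, -2, -1, 0, 2, 4, 5, 6, 7, 11}


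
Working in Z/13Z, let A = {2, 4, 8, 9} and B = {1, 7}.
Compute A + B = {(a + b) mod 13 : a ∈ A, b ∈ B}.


Work in Z/13Z: reduce every sum a + b modulo 13.
Enumerate all 8 pairs:
a = 2: 2+1=3, 2+7=9
a = 4: 4+1=5, 4+7=11
a = 8: 8+1=9, 8+7=2
a = 9: 9+1=10, 9+7=3
Distinct residues collected: {2, 3, 5, 9, 10, 11}
|A + B| = 6 (out of 13 total residues).

A + B = {2, 3, 5, 9, 10, 11}


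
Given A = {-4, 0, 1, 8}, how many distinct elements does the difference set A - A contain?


A - A = {a - a' : a, a' ∈ A}; |A| = 4.
Bounds: 2|A|-1 ≤ |A - A| ≤ |A|² - |A| + 1, i.e. 7 ≤ |A - A| ≤ 13.
Note: 0 ∈ A - A always (from a - a). The set is symmetric: if d ∈ A - A then -d ∈ A - A.
Enumerate nonzero differences d = a - a' with a > a' (then include -d):
Positive differences: {1, 4, 5, 7, 8, 12}
Full difference set: {0} ∪ (positive diffs) ∪ (negative diffs).
|A - A| = 1 + 2·6 = 13 (matches direct enumeration: 13).

|A - A| = 13


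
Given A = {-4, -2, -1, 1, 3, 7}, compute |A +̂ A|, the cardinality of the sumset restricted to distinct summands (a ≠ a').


Restricted sumset: A +̂ A = {a + a' : a ∈ A, a' ∈ A, a ≠ a'}.
Equivalently, take A + A and drop any sum 2a that is achievable ONLY as a + a for a ∈ A (i.e. sums representable only with equal summands).
Enumerate pairs (a, a') with a < a' (symmetric, so each unordered pair gives one sum; this covers all a ≠ a'):
  -4 + -2 = -6
  -4 + -1 = -5
  -4 + 1 = -3
  -4 + 3 = -1
  -4 + 7 = 3
  -2 + -1 = -3
  -2 + 1 = -1
  -2 + 3 = 1
  -2 + 7 = 5
  -1 + 1 = 0
  -1 + 3 = 2
  -1 + 7 = 6
  1 + 3 = 4
  1 + 7 = 8
  3 + 7 = 10
Collected distinct sums: {-6, -5, -3, -1, 0, 1, 2, 3, 4, 5, 6, 8, 10}
|A +̂ A| = 13
(Reference bound: |A +̂ A| ≥ 2|A| - 3 for |A| ≥ 2, with |A| = 6 giving ≥ 9.)

|A +̂ A| = 13


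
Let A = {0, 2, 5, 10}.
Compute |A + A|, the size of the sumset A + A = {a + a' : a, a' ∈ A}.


A + A = {a + a' : a, a' ∈ A}; |A| = 4.
General bounds: 2|A| - 1 ≤ |A + A| ≤ |A|(|A|+1)/2, i.e. 7 ≤ |A + A| ≤ 10.
Lower bound 2|A|-1 is attained iff A is an arithmetic progression.
Enumerate sums a + a' for a ≤ a' (symmetric, so this suffices):
a = 0: 0+0=0, 0+2=2, 0+5=5, 0+10=10
a = 2: 2+2=4, 2+5=7, 2+10=12
a = 5: 5+5=10, 5+10=15
a = 10: 10+10=20
Distinct sums: {0, 2, 4, 5, 7, 10, 12, 15, 20}
|A + A| = 9

|A + A| = 9


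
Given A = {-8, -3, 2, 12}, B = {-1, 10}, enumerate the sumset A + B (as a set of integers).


A + B = {a + b : a ∈ A, b ∈ B}.
Enumerate all |A|·|B| = 4·2 = 8 pairs (a, b) and collect distinct sums.
a = -8: -8+-1=-9, -8+10=2
a = -3: -3+-1=-4, -3+10=7
a = 2: 2+-1=1, 2+10=12
a = 12: 12+-1=11, 12+10=22
Collecting distinct sums: A + B = {-9, -4, 1, 2, 7, 11, 12, 22}
|A + B| = 8

A + B = {-9, -4, 1, 2, 7, 11, 12, 22}


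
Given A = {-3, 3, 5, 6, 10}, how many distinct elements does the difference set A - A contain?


A - A = {a - a' : a, a' ∈ A}; |A| = 5.
Bounds: 2|A|-1 ≤ |A - A| ≤ |A|² - |A| + 1, i.e. 9 ≤ |A - A| ≤ 21.
Note: 0 ∈ A - A always (from a - a). The set is symmetric: if d ∈ A - A then -d ∈ A - A.
Enumerate nonzero differences d = a - a' with a > a' (then include -d):
Positive differences: {1, 2, 3, 4, 5, 6, 7, 8, 9, 13}
Full difference set: {0} ∪ (positive diffs) ∪ (negative diffs).
|A - A| = 1 + 2·10 = 21 (matches direct enumeration: 21).

|A - A| = 21


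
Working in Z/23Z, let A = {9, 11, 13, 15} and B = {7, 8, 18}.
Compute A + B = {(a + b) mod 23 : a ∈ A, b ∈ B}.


Work in Z/23Z: reduce every sum a + b modulo 23.
Enumerate all 12 pairs:
a = 9: 9+7=16, 9+8=17, 9+18=4
a = 11: 11+7=18, 11+8=19, 11+18=6
a = 13: 13+7=20, 13+8=21, 13+18=8
a = 15: 15+7=22, 15+8=0, 15+18=10
Distinct residues collected: {0, 4, 6, 8, 10, 16, 17, 18, 19, 20, 21, 22}
|A + B| = 12 (out of 23 total residues).

A + B = {0, 4, 6, 8, 10, 16, 17, 18, 19, 20, 21, 22}


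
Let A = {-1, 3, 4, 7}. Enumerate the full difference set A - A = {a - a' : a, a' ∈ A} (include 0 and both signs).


A - A = {a - a' : a, a' ∈ A}.
Compute a - a' for each ordered pair (a, a'):
a = -1: -1--1=0, -1-3=-4, -1-4=-5, -1-7=-8
a = 3: 3--1=4, 3-3=0, 3-4=-1, 3-7=-4
a = 4: 4--1=5, 4-3=1, 4-4=0, 4-7=-3
a = 7: 7--1=8, 7-3=4, 7-4=3, 7-7=0
Collecting distinct values (and noting 0 appears from a-a):
A - A = {-8, -5, -4, -3, -1, 0, 1, 3, 4, 5, 8}
|A - A| = 11

A - A = {-8, -5, -4, -3, -1, 0, 1, 3, 4, 5, 8}


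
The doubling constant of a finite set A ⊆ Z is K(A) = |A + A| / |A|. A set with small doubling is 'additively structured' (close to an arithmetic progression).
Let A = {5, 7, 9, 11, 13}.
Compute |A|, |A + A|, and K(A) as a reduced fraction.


|A| = 5.
Compute A + A by enumerating all 25 pairs.
A + A = {10, 12, 14, 16, 18, 20, 22, 24, 26}, so |A + A| = 9.
K = |A + A| / |A| = 9/5 (already in lowest terms) ≈ 1.8000.
Reference: AP of size 5 gives K = 9/5 ≈ 1.8000; a fully generic set of size 5 gives K ≈ 3.0000.

|A| = 5, |A + A| = 9, K = 9/5.


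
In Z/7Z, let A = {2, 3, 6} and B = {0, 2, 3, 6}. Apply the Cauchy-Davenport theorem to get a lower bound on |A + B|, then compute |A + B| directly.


Cauchy-Davenport: |A + B| ≥ min(p, |A| + |B| - 1) for A, B nonempty in Z/pZ.
|A| = 3, |B| = 4, p = 7.
CD lower bound = min(7, 3 + 4 - 1) = min(7, 6) = 6.
Compute A + B mod 7 directly:
a = 2: 2+0=2, 2+2=4, 2+3=5, 2+6=1
a = 3: 3+0=3, 3+2=5, 3+3=6, 3+6=2
a = 6: 6+0=6, 6+2=1, 6+3=2, 6+6=5
A + B = {1, 2, 3, 4, 5, 6}, so |A + B| = 6.
Verify: 6 ≥ 6? Yes ✓.

CD lower bound = 6, actual |A + B| = 6.


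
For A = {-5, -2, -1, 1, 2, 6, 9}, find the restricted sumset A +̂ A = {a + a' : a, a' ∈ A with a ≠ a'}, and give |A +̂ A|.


Restricted sumset: A +̂ A = {a + a' : a ∈ A, a' ∈ A, a ≠ a'}.
Equivalently, take A + A and drop any sum 2a that is achievable ONLY as a + a for a ∈ A (i.e. sums representable only with equal summands).
Enumerate pairs (a, a') with a < a' (symmetric, so each unordered pair gives one sum; this covers all a ≠ a'):
  -5 + -2 = -7
  -5 + -1 = -6
  -5 + 1 = -4
  -5 + 2 = -3
  -5 + 6 = 1
  -5 + 9 = 4
  -2 + -1 = -3
  -2 + 1 = -1
  -2 + 2 = 0
  -2 + 6 = 4
  -2 + 9 = 7
  -1 + 1 = 0
  -1 + 2 = 1
  -1 + 6 = 5
  -1 + 9 = 8
  1 + 2 = 3
  1 + 6 = 7
  1 + 9 = 10
  2 + 6 = 8
  2 + 9 = 11
  6 + 9 = 15
Collected distinct sums: {-7, -6, -4, -3, -1, 0, 1, 3, 4, 5, 7, 8, 10, 11, 15}
|A +̂ A| = 15
(Reference bound: |A +̂ A| ≥ 2|A| - 3 for |A| ≥ 2, with |A| = 7 giving ≥ 11.)

|A +̂ A| = 15


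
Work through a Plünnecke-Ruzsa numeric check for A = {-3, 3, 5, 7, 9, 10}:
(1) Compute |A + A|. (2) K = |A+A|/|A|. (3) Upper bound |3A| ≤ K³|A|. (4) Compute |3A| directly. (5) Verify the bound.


|A| = 6.
Step 1: Compute A + A by enumerating all 36 pairs.
A + A = {-6, 0, 2, 4, 6, 7, 8, 10, 12, 13, 14, 15, 16, 17, 18, 19, 20}, so |A + A| = 17.
Step 2: Doubling constant K = |A + A|/|A| = 17/6 = 17/6 ≈ 2.8333.
Step 3: Plünnecke-Ruzsa gives |3A| ≤ K³·|A| = (2.8333)³ · 6 ≈ 136.4722.
Step 4: Compute 3A = A + A + A directly by enumerating all triples (a,b,c) ∈ A³; |3A| = 30.
Step 5: Check 30 ≤ 136.4722? Yes ✓.

K = 17/6, Plünnecke-Ruzsa bound K³|A| ≈ 136.4722, |3A| = 30, inequality holds.


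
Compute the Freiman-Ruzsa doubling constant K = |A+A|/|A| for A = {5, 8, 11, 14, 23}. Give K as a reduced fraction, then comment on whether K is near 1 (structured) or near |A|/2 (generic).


|A| = 5.
Compute A + A by enumerating all 25 pairs.
A + A = {10, 13, 16, 19, 22, 25, 28, 31, 34, 37, 46}, so |A + A| = 11.
K = |A + A| / |A| = 11/5 (already in lowest terms) ≈ 2.2000.
Reference: AP of size 5 gives K = 9/5 ≈ 1.8000; a fully generic set of size 5 gives K ≈ 3.0000.

|A| = 5, |A + A| = 11, K = 11/5.


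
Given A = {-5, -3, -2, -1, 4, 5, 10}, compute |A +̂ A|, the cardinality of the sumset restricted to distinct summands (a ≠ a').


Restricted sumset: A +̂ A = {a + a' : a ∈ A, a' ∈ A, a ≠ a'}.
Equivalently, take A + A and drop any sum 2a that is achievable ONLY as a + a for a ∈ A (i.e. sums representable only with equal summands).
Enumerate pairs (a, a') with a < a' (symmetric, so each unordered pair gives one sum; this covers all a ≠ a'):
  -5 + -3 = -8
  -5 + -2 = -7
  -5 + -1 = -6
  -5 + 4 = -1
  -5 + 5 = 0
  -5 + 10 = 5
  -3 + -2 = -5
  -3 + -1 = -4
  -3 + 4 = 1
  -3 + 5 = 2
  -3 + 10 = 7
  -2 + -1 = -3
  -2 + 4 = 2
  -2 + 5 = 3
  -2 + 10 = 8
  -1 + 4 = 3
  -1 + 5 = 4
  -1 + 10 = 9
  4 + 5 = 9
  4 + 10 = 14
  5 + 10 = 15
Collected distinct sums: {-8, -7, -6, -5, -4, -3, -1, 0, 1, 2, 3, 4, 5, 7, 8, 9, 14, 15}
|A +̂ A| = 18
(Reference bound: |A +̂ A| ≥ 2|A| - 3 for |A| ≥ 2, with |A| = 7 giving ≥ 11.)

|A +̂ A| = 18


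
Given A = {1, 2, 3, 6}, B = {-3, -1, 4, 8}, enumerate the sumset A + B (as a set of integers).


A + B = {a + b : a ∈ A, b ∈ B}.
Enumerate all |A|·|B| = 4·4 = 16 pairs (a, b) and collect distinct sums.
a = 1: 1+-3=-2, 1+-1=0, 1+4=5, 1+8=9
a = 2: 2+-3=-1, 2+-1=1, 2+4=6, 2+8=10
a = 3: 3+-3=0, 3+-1=2, 3+4=7, 3+8=11
a = 6: 6+-3=3, 6+-1=5, 6+4=10, 6+8=14
Collecting distinct sums: A + B = {-2, -1, 0, 1, 2, 3, 5, 6, 7, 9, 10, 11, 14}
|A + B| = 13

A + B = {-2, -1, 0, 1, 2, 3, 5, 6, 7, 9, 10, 11, 14}


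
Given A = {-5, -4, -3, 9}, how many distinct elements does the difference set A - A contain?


A - A = {a - a' : a, a' ∈ A}; |A| = 4.
Bounds: 2|A|-1 ≤ |A - A| ≤ |A|² - |A| + 1, i.e. 7 ≤ |A - A| ≤ 13.
Note: 0 ∈ A - A always (from a - a). The set is symmetric: if d ∈ A - A then -d ∈ A - A.
Enumerate nonzero differences d = a - a' with a > a' (then include -d):
Positive differences: {1, 2, 12, 13, 14}
Full difference set: {0} ∪ (positive diffs) ∪ (negative diffs).
|A - A| = 1 + 2·5 = 11 (matches direct enumeration: 11).

|A - A| = 11


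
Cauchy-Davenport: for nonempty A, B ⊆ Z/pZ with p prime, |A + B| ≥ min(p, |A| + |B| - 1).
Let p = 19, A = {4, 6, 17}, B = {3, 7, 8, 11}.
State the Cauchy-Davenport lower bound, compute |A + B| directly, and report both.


Cauchy-Davenport: |A + B| ≥ min(p, |A| + |B| - 1) for A, B nonempty in Z/pZ.
|A| = 3, |B| = 4, p = 19.
CD lower bound = min(19, 3 + 4 - 1) = min(19, 6) = 6.
Compute A + B mod 19 directly:
a = 4: 4+3=7, 4+7=11, 4+8=12, 4+11=15
a = 6: 6+3=9, 6+7=13, 6+8=14, 6+11=17
a = 17: 17+3=1, 17+7=5, 17+8=6, 17+11=9
A + B = {1, 5, 6, 7, 9, 11, 12, 13, 14, 15, 17}, so |A + B| = 11.
Verify: 11 ≥ 6? Yes ✓.

CD lower bound = 6, actual |A + B| = 11.


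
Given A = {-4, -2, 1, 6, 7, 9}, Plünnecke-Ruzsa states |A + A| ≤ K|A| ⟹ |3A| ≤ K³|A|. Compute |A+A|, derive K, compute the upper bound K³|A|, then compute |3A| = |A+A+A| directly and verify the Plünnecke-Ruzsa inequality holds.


|A| = 6.
Step 1: Compute A + A by enumerating all 36 pairs.
A + A = {-8, -6, -4, -3, -1, 2, 3, 4, 5, 7, 8, 10, 12, 13, 14, 15, 16, 18}, so |A + A| = 18.
Step 2: Doubling constant K = |A + A|/|A| = 18/6 = 18/6 ≈ 3.0000.
Step 3: Plünnecke-Ruzsa gives |3A| ≤ K³·|A| = (3.0000)³ · 6 ≈ 162.0000.
Step 4: Compute 3A = A + A + A directly by enumerating all triples (a,b,c) ∈ A³; |3A| = 35.
Step 5: Check 35 ≤ 162.0000? Yes ✓.

K = 18/6, Plünnecke-Ruzsa bound K³|A| ≈ 162.0000, |3A| = 35, inequality holds.


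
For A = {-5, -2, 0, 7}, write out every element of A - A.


A - A = {a - a' : a, a' ∈ A}.
Compute a - a' for each ordered pair (a, a'):
a = -5: -5--5=0, -5--2=-3, -5-0=-5, -5-7=-12
a = -2: -2--5=3, -2--2=0, -2-0=-2, -2-7=-9
a = 0: 0--5=5, 0--2=2, 0-0=0, 0-7=-7
a = 7: 7--5=12, 7--2=9, 7-0=7, 7-7=0
Collecting distinct values (and noting 0 appears from a-a):
A - A = {-12, -9, -7, -5, -3, -2, 0, 2, 3, 5, 7, 9, 12}
|A - A| = 13

A - A = {-12, -9, -7, -5, -3, -2, 0, 2, 3, 5, 7, 9, 12}


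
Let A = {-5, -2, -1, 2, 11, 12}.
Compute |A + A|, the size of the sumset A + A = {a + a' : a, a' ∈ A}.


A + A = {a + a' : a, a' ∈ A}; |A| = 6.
General bounds: 2|A| - 1 ≤ |A + A| ≤ |A|(|A|+1)/2, i.e. 11 ≤ |A + A| ≤ 21.
Lower bound 2|A|-1 is attained iff A is an arithmetic progression.
Enumerate sums a + a' for a ≤ a' (symmetric, so this suffices):
a = -5: -5+-5=-10, -5+-2=-7, -5+-1=-6, -5+2=-3, -5+11=6, -5+12=7
a = -2: -2+-2=-4, -2+-1=-3, -2+2=0, -2+11=9, -2+12=10
a = -1: -1+-1=-2, -1+2=1, -1+11=10, -1+12=11
a = 2: 2+2=4, 2+11=13, 2+12=14
a = 11: 11+11=22, 11+12=23
a = 12: 12+12=24
Distinct sums: {-10, -7, -6, -4, -3, -2, 0, 1, 4, 6, 7, 9, 10, 11, 13, 14, 22, 23, 24}
|A + A| = 19

|A + A| = 19


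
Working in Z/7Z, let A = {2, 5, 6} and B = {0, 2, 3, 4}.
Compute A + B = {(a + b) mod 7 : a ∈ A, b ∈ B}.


Work in Z/7Z: reduce every sum a + b modulo 7.
Enumerate all 12 pairs:
a = 2: 2+0=2, 2+2=4, 2+3=5, 2+4=6
a = 5: 5+0=5, 5+2=0, 5+3=1, 5+4=2
a = 6: 6+0=6, 6+2=1, 6+3=2, 6+4=3
Distinct residues collected: {0, 1, 2, 3, 4, 5, 6}
|A + B| = 7 (out of 7 total residues).

A + B = {0, 1, 2, 3, 4, 5, 6}


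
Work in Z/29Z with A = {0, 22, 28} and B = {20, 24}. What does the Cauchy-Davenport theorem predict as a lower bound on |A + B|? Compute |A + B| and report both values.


Cauchy-Davenport: |A + B| ≥ min(p, |A| + |B| - 1) for A, B nonempty in Z/pZ.
|A| = 3, |B| = 2, p = 29.
CD lower bound = min(29, 3 + 2 - 1) = min(29, 4) = 4.
Compute A + B mod 29 directly:
a = 0: 0+20=20, 0+24=24
a = 22: 22+20=13, 22+24=17
a = 28: 28+20=19, 28+24=23
A + B = {13, 17, 19, 20, 23, 24}, so |A + B| = 6.
Verify: 6 ≥ 4? Yes ✓.

CD lower bound = 4, actual |A + B| = 6.


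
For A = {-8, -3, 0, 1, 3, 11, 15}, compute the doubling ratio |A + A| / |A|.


|A| = 7.
Compute A + A by enumerating all 49 pairs.
A + A = {-16, -11, -8, -7, -6, -5, -3, -2, 0, 1, 2, 3, 4, 6, 7, 8, 11, 12, 14, 15, 16, 18, 22, 26, 30}, so |A + A| = 25.
K = |A + A| / |A| = 25/7 (already in lowest terms) ≈ 3.5714.
Reference: AP of size 7 gives K = 13/7 ≈ 1.8571; a fully generic set of size 7 gives K ≈ 4.0000.

|A| = 7, |A + A| = 25, K = 25/7.


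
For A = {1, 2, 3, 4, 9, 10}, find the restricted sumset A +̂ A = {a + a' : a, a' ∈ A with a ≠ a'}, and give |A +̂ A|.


Restricted sumset: A +̂ A = {a + a' : a ∈ A, a' ∈ A, a ≠ a'}.
Equivalently, take A + A and drop any sum 2a that is achievable ONLY as a + a for a ∈ A (i.e. sums representable only with equal summands).
Enumerate pairs (a, a') with a < a' (symmetric, so each unordered pair gives one sum; this covers all a ≠ a'):
  1 + 2 = 3
  1 + 3 = 4
  1 + 4 = 5
  1 + 9 = 10
  1 + 10 = 11
  2 + 3 = 5
  2 + 4 = 6
  2 + 9 = 11
  2 + 10 = 12
  3 + 4 = 7
  3 + 9 = 12
  3 + 10 = 13
  4 + 9 = 13
  4 + 10 = 14
  9 + 10 = 19
Collected distinct sums: {3, 4, 5, 6, 7, 10, 11, 12, 13, 14, 19}
|A +̂ A| = 11
(Reference bound: |A +̂ A| ≥ 2|A| - 3 for |A| ≥ 2, with |A| = 6 giving ≥ 9.)

|A +̂ A| = 11


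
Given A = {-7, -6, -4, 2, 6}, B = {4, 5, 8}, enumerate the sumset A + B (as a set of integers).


A + B = {a + b : a ∈ A, b ∈ B}.
Enumerate all |A|·|B| = 5·3 = 15 pairs (a, b) and collect distinct sums.
a = -7: -7+4=-3, -7+5=-2, -7+8=1
a = -6: -6+4=-2, -6+5=-1, -6+8=2
a = -4: -4+4=0, -4+5=1, -4+8=4
a = 2: 2+4=6, 2+5=7, 2+8=10
a = 6: 6+4=10, 6+5=11, 6+8=14
Collecting distinct sums: A + B = {-3, -2, -1, 0, 1, 2, 4, 6, 7, 10, 11, 14}
|A + B| = 12

A + B = {-3, -2, -1, 0, 1, 2, 4, 6, 7, 10, 11, 14}


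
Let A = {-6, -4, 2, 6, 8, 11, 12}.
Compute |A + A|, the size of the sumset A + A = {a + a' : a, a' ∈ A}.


A + A = {a + a' : a, a' ∈ A}; |A| = 7.
General bounds: 2|A| - 1 ≤ |A + A| ≤ |A|(|A|+1)/2, i.e. 13 ≤ |A + A| ≤ 28.
Lower bound 2|A|-1 is attained iff A is an arithmetic progression.
Enumerate sums a + a' for a ≤ a' (symmetric, so this suffices):
a = -6: -6+-6=-12, -6+-4=-10, -6+2=-4, -6+6=0, -6+8=2, -6+11=5, -6+12=6
a = -4: -4+-4=-8, -4+2=-2, -4+6=2, -4+8=4, -4+11=7, -4+12=8
a = 2: 2+2=4, 2+6=8, 2+8=10, 2+11=13, 2+12=14
a = 6: 6+6=12, 6+8=14, 6+11=17, 6+12=18
a = 8: 8+8=16, 8+11=19, 8+12=20
a = 11: 11+11=22, 11+12=23
a = 12: 12+12=24
Distinct sums: {-12, -10, -8, -4, -2, 0, 2, 4, 5, 6, 7, 8, 10, 12, 13, 14, 16, 17, 18, 19, 20, 22, 23, 24}
|A + A| = 24

|A + A| = 24


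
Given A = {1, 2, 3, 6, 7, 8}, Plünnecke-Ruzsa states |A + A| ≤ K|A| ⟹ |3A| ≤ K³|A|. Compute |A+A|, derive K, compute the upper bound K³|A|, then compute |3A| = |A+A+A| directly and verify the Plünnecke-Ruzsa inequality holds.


|A| = 6.
Step 1: Compute A + A by enumerating all 36 pairs.
A + A = {2, 3, 4, 5, 6, 7, 8, 9, 10, 11, 12, 13, 14, 15, 16}, so |A + A| = 15.
Step 2: Doubling constant K = |A + A|/|A| = 15/6 = 15/6 ≈ 2.5000.
Step 3: Plünnecke-Ruzsa gives |3A| ≤ K³·|A| = (2.5000)³ · 6 ≈ 93.7500.
Step 4: Compute 3A = A + A + A directly by enumerating all triples (a,b,c) ∈ A³; |3A| = 22.
Step 5: Check 22 ≤ 93.7500? Yes ✓.

K = 15/6, Plünnecke-Ruzsa bound K³|A| ≈ 93.7500, |3A| = 22, inequality holds.


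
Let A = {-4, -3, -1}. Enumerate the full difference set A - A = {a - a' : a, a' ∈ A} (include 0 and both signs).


A - A = {a - a' : a, a' ∈ A}.
Compute a - a' for each ordered pair (a, a'):
a = -4: -4--4=0, -4--3=-1, -4--1=-3
a = -3: -3--4=1, -3--3=0, -3--1=-2
a = -1: -1--4=3, -1--3=2, -1--1=0
Collecting distinct values (and noting 0 appears from a-a):
A - A = {-3, -2, -1, 0, 1, 2, 3}
|A - A| = 7

A - A = {-3, -2, -1, 0, 1, 2, 3}


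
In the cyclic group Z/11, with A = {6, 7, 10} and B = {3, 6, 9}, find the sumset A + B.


Work in Z/11Z: reduce every sum a + b modulo 11.
Enumerate all 9 pairs:
a = 6: 6+3=9, 6+6=1, 6+9=4
a = 7: 7+3=10, 7+6=2, 7+9=5
a = 10: 10+3=2, 10+6=5, 10+9=8
Distinct residues collected: {1, 2, 4, 5, 8, 9, 10}
|A + B| = 7 (out of 11 total residues).

A + B = {1, 2, 4, 5, 8, 9, 10}


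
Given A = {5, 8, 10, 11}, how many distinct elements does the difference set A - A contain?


A - A = {a - a' : a, a' ∈ A}; |A| = 4.
Bounds: 2|A|-1 ≤ |A - A| ≤ |A|² - |A| + 1, i.e. 7 ≤ |A - A| ≤ 13.
Note: 0 ∈ A - A always (from a - a). The set is symmetric: if d ∈ A - A then -d ∈ A - A.
Enumerate nonzero differences d = a - a' with a > a' (then include -d):
Positive differences: {1, 2, 3, 5, 6}
Full difference set: {0} ∪ (positive diffs) ∪ (negative diffs).
|A - A| = 1 + 2·5 = 11 (matches direct enumeration: 11).

|A - A| = 11


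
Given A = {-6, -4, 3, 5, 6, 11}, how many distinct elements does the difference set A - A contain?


A - A = {a - a' : a, a' ∈ A}; |A| = 6.
Bounds: 2|A|-1 ≤ |A - A| ≤ |A|² - |A| + 1, i.e. 11 ≤ |A - A| ≤ 31.
Note: 0 ∈ A - A always (from a - a). The set is symmetric: if d ∈ A - A then -d ∈ A - A.
Enumerate nonzero differences d = a - a' with a > a' (then include -d):
Positive differences: {1, 2, 3, 5, 6, 7, 8, 9, 10, 11, 12, 15, 17}
Full difference set: {0} ∪ (positive diffs) ∪ (negative diffs).
|A - A| = 1 + 2·13 = 27 (matches direct enumeration: 27).

|A - A| = 27


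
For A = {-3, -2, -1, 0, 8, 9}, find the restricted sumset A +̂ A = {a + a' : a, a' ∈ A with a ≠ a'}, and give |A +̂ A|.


Restricted sumset: A +̂ A = {a + a' : a ∈ A, a' ∈ A, a ≠ a'}.
Equivalently, take A + A and drop any sum 2a that is achievable ONLY as a + a for a ∈ A (i.e. sums representable only with equal summands).
Enumerate pairs (a, a') with a < a' (symmetric, so each unordered pair gives one sum; this covers all a ≠ a'):
  -3 + -2 = -5
  -3 + -1 = -4
  -3 + 0 = -3
  -3 + 8 = 5
  -3 + 9 = 6
  -2 + -1 = -3
  -2 + 0 = -2
  -2 + 8 = 6
  -2 + 9 = 7
  -1 + 0 = -1
  -1 + 8 = 7
  -1 + 9 = 8
  0 + 8 = 8
  0 + 9 = 9
  8 + 9 = 17
Collected distinct sums: {-5, -4, -3, -2, -1, 5, 6, 7, 8, 9, 17}
|A +̂ A| = 11
(Reference bound: |A +̂ A| ≥ 2|A| - 3 for |A| ≥ 2, with |A| = 6 giving ≥ 9.)

|A +̂ A| = 11


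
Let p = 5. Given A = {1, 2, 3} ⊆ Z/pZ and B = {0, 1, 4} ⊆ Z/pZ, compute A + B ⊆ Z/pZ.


Work in Z/5Z: reduce every sum a + b modulo 5.
Enumerate all 9 pairs:
a = 1: 1+0=1, 1+1=2, 1+4=0
a = 2: 2+0=2, 2+1=3, 2+4=1
a = 3: 3+0=3, 3+1=4, 3+4=2
Distinct residues collected: {0, 1, 2, 3, 4}
|A + B| = 5 (out of 5 total residues).

A + B = {0, 1, 2, 3, 4}


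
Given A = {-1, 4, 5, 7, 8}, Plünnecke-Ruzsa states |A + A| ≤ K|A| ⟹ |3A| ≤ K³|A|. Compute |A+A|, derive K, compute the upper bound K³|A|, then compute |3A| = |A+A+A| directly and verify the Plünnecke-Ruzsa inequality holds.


|A| = 5.
Step 1: Compute A + A by enumerating all 25 pairs.
A + A = {-2, 3, 4, 6, 7, 8, 9, 10, 11, 12, 13, 14, 15, 16}, so |A + A| = 14.
Step 2: Doubling constant K = |A + A|/|A| = 14/5 = 14/5 ≈ 2.8000.
Step 3: Plünnecke-Ruzsa gives |3A| ≤ K³·|A| = (2.8000)³ · 5 ≈ 109.7600.
Step 4: Compute 3A = A + A + A directly by enumerating all triples (a,b,c) ∈ A³; |3A| = 23.
Step 5: Check 23 ≤ 109.7600? Yes ✓.

K = 14/5, Plünnecke-Ruzsa bound K³|A| ≈ 109.7600, |3A| = 23, inequality holds.


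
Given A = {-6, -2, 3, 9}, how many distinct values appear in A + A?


A + A = {a + a' : a, a' ∈ A}; |A| = 4.
General bounds: 2|A| - 1 ≤ |A + A| ≤ |A|(|A|+1)/2, i.e. 7 ≤ |A + A| ≤ 10.
Lower bound 2|A|-1 is attained iff A is an arithmetic progression.
Enumerate sums a + a' for a ≤ a' (symmetric, so this suffices):
a = -6: -6+-6=-12, -6+-2=-8, -6+3=-3, -6+9=3
a = -2: -2+-2=-4, -2+3=1, -2+9=7
a = 3: 3+3=6, 3+9=12
a = 9: 9+9=18
Distinct sums: {-12, -8, -4, -3, 1, 3, 6, 7, 12, 18}
|A + A| = 10

|A + A| = 10


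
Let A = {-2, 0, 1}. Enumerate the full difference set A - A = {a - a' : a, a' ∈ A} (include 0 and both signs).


A - A = {a - a' : a, a' ∈ A}.
Compute a - a' for each ordered pair (a, a'):
a = -2: -2--2=0, -2-0=-2, -2-1=-3
a = 0: 0--2=2, 0-0=0, 0-1=-1
a = 1: 1--2=3, 1-0=1, 1-1=0
Collecting distinct values (and noting 0 appears from a-a):
A - A = {-3, -2, -1, 0, 1, 2, 3}
|A - A| = 7

A - A = {-3, -2, -1, 0, 1, 2, 3}


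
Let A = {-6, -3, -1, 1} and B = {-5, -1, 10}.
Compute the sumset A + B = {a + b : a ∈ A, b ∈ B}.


A + B = {a + b : a ∈ A, b ∈ B}.
Enumerate all |A|·|B| = 4·3 = 12 pairs (a, b) and collect distinct sums.
a = -6: -6+-5=-11, -6+-1=-7, -6+10=4
a = -3: -3+-5=-8, -3+-1=-4, -3+10=7
a = -1: -1+-5=-6, -1+-1=-2, -1+10=9
a = 1: 1+-5=-4, 1+-1=0, 1+10=11
Collecting distinct sums: A + B = {-11, -8, -7, -6, -4, -2, 0, 4, 7, 9, 11}
|A + B| = 11

A + B = {-11, -8, -7, -6, -4, -2, 0, 4, 7, 9, 11}


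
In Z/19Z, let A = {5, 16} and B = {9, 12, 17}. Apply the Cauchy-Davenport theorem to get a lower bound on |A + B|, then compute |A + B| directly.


Cauchy-Davenport: |A + B| ≥ min(p, |A| + |B| - 1) for A, B nonempty in Z/pZ.
|A| = 2, |B| = 3, p = 19.
CD lower bound = min(19, 2 + 3 - 1) = min(19, 4) = 4.
Compute A + B mod 19 directly:
a = 5: 5+9=14, 5+12=17, 5+17=3
a = 16: 16+9=6, 16+12=9, 16+17=14
A + B = {3, 6, 9, 14, 17}, so |A + B| = 5.
Verify: 5 ≥ 4? Yes ✓.

CD lower bound = 4, actual |A + B| = 5.


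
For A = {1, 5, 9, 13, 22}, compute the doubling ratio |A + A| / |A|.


|A| = 5.
Compute A + A by enumerating all 25 pairs.
A + A = {2, 6, 10, 14, 18, 22, 23, 26, 27, 31, 35, 44}, so |A + A| = 12.
K = |A + A| / |A| = 12/5 (already in lowest terms) ≈ 2.4000.
Reference: AP of size 5 gives K = 9/5 ≈ 1.8000; a fully generic set of size 5 gives K ≈ 3.0000.

|A| = 5, |A + A| = 12, K = 12/5.


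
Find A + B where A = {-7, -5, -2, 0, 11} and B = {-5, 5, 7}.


A + B = {a + b : a ∈ A, b ∈ B}.
Enumerate all |A|·|B| = 5·3 = 15 pairs (a, b) and collect distinct sums.
a = -7: -7+-5=-12, -7+5=-2, -7+7=0
a = -5: -5+-5=-10, -5+5=0, -5+7=2
a = -2: -2+-5=-7, -2+5=3, -2+7=5
a = 0: 0+-5=-5, 0+5=5, 0+7=7
a = 11: 11+-5=6, 11+5=16, 11+7=18
Collecting distinct sums: A + B = {-12, -10, -7, -5, -2, 0, 2, 3, 5, 6, 7, 16, 18}
|A + B| = 13

A + B = {-12, -10, -7, -5, -2, 0, 2, 3, 5, 6, 7, 16, 18}


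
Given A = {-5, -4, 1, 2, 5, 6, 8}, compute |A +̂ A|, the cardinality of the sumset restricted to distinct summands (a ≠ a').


Restricted sumset: A +̂ A = {a + a' : a ∈ A, a' ∈ A, a ≠ a'}.
Equivalently, take A + A and drop any sum 2a that is achievable ONLY as a + a for a ∈ A (i.e. sums representable only with equal summands).
Enumerate pairs (a, a') with a < a' (symmetric, so each unordered pair gives one sum; this covers all a ≠ a'):
  -5 + -4 = -9
  -5 + 1 = -4
  -5 + 2 = -3
  -5 + 5 = 0
  -5 + 6 = 1
  -5 + 8 = 3
  -4 + 1 = -3
  -4 + 2 = -2
  -4 + 5 = 1
  -4 + 6 = 2
  -4 + 8 = 4
  1 + 2 = 3
  1 + 5 = 6
  1 + 6 = 7
  1 + 8 = 9
  2 + 5 = 7
  2 + 6 = 8
  2 + 8 = 10
  5 + 6 = 11
  5 + 8 = 13
  6 + 8 = 14
Collected distinct sums: {-9, -4, -3, -2, 0, 1, 2, 3, 4, 6, 7, 8, 9, 10, 11, 13, 14}
|A +̂ A| = 17
(Reference bound: |A +̂ A| ≥ 2|A| - 3 for |A| ≥ 2, with |A| = 7 giving ≥ 11.)

|A +̂ A| = 17


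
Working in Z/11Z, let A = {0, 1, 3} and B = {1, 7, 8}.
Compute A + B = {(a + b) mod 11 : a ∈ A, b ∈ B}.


Work in Z/11Z: reduce every sum a + b modulo 11.
Enumerate all 9 pairs:
a = 0: 0+1=1, 0+7=7, 0+8=8
a = 1: 1+1=2, 1+7=8, 1+8=9
a = 3: 3+1=4, 3+7=10, 3+8=0
Distinct residues collected: {0, 1, 2, 4, 7, 8, 9, 10}
|A + B| = 8 (out of 11 total residues).

A + B = {0, 1, 2, 4, 7, 8, 9, 10}


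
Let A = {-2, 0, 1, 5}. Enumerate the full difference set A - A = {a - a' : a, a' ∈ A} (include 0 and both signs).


A - A = {a - a' : a, a' ∈ A}.
Compute a - a' for each ordered pair (a, a'):
a = -2: -2--2=0, -2-0=-2, -2-1=-3, -2-5=-7
a = 0: 0--2=2, 0-0=0, 0-1=-1, 0-5=-5
a = 1: 1--2=3, 1-0=1, 1-1=0, 1-5=-4
a = 5: 5--2=7, 5-0=5, 5-1=4, 5-5=0
Collecting distinct values (and noting 0 appears from a-a):
A - A = {-7, -5, -4, -3, -2, -1, 0, 1, 2, 3, 4, 5, 7}
|A - A| = 13

A - A = {-7, -5, -4, -3, -2, -1, 0, 1, 2, 3, 4, 5, 7}


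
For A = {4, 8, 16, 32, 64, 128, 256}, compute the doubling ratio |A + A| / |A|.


|A| = 7.
Compute A + A by enumerating all 49 pairs.
A + A = {8, 12, 16, 20, 24, 32, 36, 40, 48, 64, 68, 72, 80, 96, 128, 132, 136, 144, 160, 192, 256, 260, 264, 272, 288, 320, 384, 512}, so |A + A| = 28.
K = |A + A| / |A| = 28/7 = 4/1 ≈ 4.0000.
Reference: AP of size 7 gives K = 13/7 ≈ 1.8571; a fully generic set of size 7 gives K ≈ 4.0000.

|A| = 7, |A + A| = 28, K = 28/7 = 4/1.


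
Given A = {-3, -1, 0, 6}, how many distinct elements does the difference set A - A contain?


A - A = {a - a' : a, a' ∈ A}; |A| = 4.
Bounds: 2|A|-1 ≤ |A - A| ≤ |A|² - |A| + 1, i.e. 7 ≤ |A - A| ≤ 13.
Note: 0 ∈ A - A always (from a - a). The set is symmetric: if d ∈ A - A then -d ∈ A - A.
Enumerate nonzero differences d = a - a' with a > a' (then include -d):
Positive differences: {1, 2, 3, 6, 7, 9}
Full difference set: {0} ∪ (positive diffs) ∪ (negative diffs).
|A - A| = 1 + 2·6 = 13 (matches direct enumeration: 13).

|A - A| = 13


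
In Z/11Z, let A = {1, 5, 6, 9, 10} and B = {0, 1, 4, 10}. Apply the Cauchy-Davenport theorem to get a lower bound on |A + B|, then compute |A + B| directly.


Cauchy-Davenport: |A + B| ≥ min(p, |A| + |B| - 1) for A, B nonempty in Z/pZ.
|A| = 5, |B| = 4, p = 11.
CD lower bound = min(11, 5 + 4 - 1) = min(11, 8) = 8.
Compute A + B mod 11 directly:
a = 1: 1+0=1, 1+1=2, 1+4=5, 1+10=0
a = 5: 5+0=5, 5+1=6, 5+4=9, 5+10=4
a = 6: 6+0=6, 6+1=7, 6+4=10, 6+10=5
a = 9: 9+0=9, 9+1=10, 9+4=2, 9+10=8
a = 10: 10+0=10, 10+1=0, 10+4=3, 10+10=9
A + B = {0, 1, 2, 3, 4, 5, 6, 7, 8, 9, 10}, so |A + B| = 11.
Verify: 11 ≥ 8? Yes ✓.

CD lower bound = 8, actual |A + B| = 11.


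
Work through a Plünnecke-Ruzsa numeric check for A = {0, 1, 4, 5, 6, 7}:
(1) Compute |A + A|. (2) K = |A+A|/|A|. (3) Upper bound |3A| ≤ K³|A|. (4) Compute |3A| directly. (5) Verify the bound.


|A| = 6.
Step 1: Compute A + A by enumerating all 36 pairs.
A + A = {0, 1, 2, 4, 5, 6, 7, 8, 9, 10, 11, 12, 13, 14}, so |A + A| = 14.
Step 2: Doubling constant K = |A + A|/|A| = 14/6 = 14/6 ≈ 2.3333.
Step 3: Plünnecke-Ruzsa gives |3A| ≤ K³·|A| = (2.3333)³ · 6 ≈ 76.2222.
Step 4: Compute 3A = A + A + A directly by enumerating all triples (a,b,c) ∈ A³; |3A| = 22.
Step 5: Check 22 ≤ 76.2222? Yes ✓.

K = 14/6, Plünnecke-Ruzsa bound K³|A| ≈ 76.2222, |3A| = 22, inequality holds.


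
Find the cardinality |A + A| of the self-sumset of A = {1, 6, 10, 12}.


A + A = {a + a' : a, a' ∈ A}; |A| = 4.
General bounds: 2|A| - 1 ≤ |A + A| ≤ |A|(|A|+1)/2, i.e. 7 ≤ |A + A| ≤ 10.
Lower bound 2|A|-1 is attained iff A is an arithmetic progression.
Enumerate sums a + a' for a ≤ a' (symmetric, so this suffices):
a = 1: 1+1=2, 1+6=7, 1+10=11, 1+12=13
a = 6: 6+6=12, 6+10=16, 6+12=18
a = 10: 10+10=20, 10+12=22
a = 12: 12+12=24
Distinct sums: {2, 7, 11, 12, 13, 16, 18, 20, 22, 24}
|A + A| = 10

|A + A| = 10


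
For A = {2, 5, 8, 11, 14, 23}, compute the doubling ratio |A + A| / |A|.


|A| = 6.
Compute A + A by enumerating all 36 pairs.
A + A = {4, 7, 10, 13, 16, 19, 22, 25, 28, 31, 34, 37, 46}, so |A + A| = 13.
K = |A + A| / |A| = 13/6 (already in lowest terms) ≈ 2.1667.
Reference: AP of size 6 gives K = 11/6 ≈ 1.8333; a fully generic set of size 6 gives K ≈ 3.5000.

|A| = 6, |A + A| = 13, K = 13/6.


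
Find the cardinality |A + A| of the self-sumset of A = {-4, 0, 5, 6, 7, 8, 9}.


A + A = {a + a' : a, a' ∈ A}; |A| = 7.
General bounds: 2|A| - 1 ≤ |A + A| ≤ |A|(|A|+1)/2, i.e. 13 ≤ |A + A| ≤ 28.
Lower bound 2|A|-1 is attained iff A is an arithmetic progression.
Enumerate sums a + a' for a ≤ a' (symmetric, so this suffices):
a = -4: -4+-4=-8, -4+0=-4, -4+5=1, -4+6=2, -4+7=3, -4+8=4, -4+9=5
a = 0: 0+0=0, 0+5=5, 0+6=6, 0+7=7, 0+8=8, 0+9=9
a = 5: 5+5=10, 5+6=11, 5+7=12, 5+8=13, 5+9=14
a = 6: 6+6=12, 6+7=13, 6+8=14, 6+9=15
a = 7: 7+7=14, 7+8=15, 7+9=16
a = 8: 8+8=16, 8+9=17
a = 9: 9+9=18
Distinct sums: {-8, -4, 0, 1, 2, 3, 4, 5, 6, 7, 8, 9, 10, 11, 12, 13, 14, 15, 16, 17, 18}
|A + A| = 21

|A + A| = 21
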